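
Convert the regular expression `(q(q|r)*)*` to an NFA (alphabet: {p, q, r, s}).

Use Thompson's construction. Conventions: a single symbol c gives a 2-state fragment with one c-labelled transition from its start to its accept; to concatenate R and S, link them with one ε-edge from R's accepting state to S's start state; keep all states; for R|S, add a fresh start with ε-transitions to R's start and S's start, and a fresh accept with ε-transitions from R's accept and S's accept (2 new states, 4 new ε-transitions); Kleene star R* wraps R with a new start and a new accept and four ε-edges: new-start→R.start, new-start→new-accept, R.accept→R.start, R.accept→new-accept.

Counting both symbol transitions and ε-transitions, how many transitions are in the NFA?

By structural recursion:
Each of the 3 symbol leaves contributes 1 transition (1 symbol, 0 ε).
  q|r → 6 transitions (2 symbol, 4 ε)
  (q|r)* → 10 transitions (2 symbol, 8 ε)
  q(q|r)* → 12 transitions (3 symbol, 9 ε)
  (q(q|r)*)* → 16 transitions (3 symbol, 13 ε)

16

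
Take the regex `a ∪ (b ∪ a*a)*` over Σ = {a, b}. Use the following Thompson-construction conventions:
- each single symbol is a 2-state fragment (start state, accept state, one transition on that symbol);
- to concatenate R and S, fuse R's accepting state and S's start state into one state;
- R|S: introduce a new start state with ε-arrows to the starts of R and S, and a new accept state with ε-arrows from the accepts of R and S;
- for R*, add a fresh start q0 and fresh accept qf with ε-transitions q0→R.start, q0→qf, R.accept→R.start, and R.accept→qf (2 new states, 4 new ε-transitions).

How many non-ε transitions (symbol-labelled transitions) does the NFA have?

4

Recursing over subexpressions:
Each of the 4 symbol leaves contributes exactly 1 symbol transition.
  a* : 1 symbol transition
  a*a : 2 symbol transitions
  b ∪ a*a : 3 symbol transitions
  (b ∪ a*a)* : 3 symbol transitions
  a ∪ (b ∪ a*a)* : 4 symbol transitions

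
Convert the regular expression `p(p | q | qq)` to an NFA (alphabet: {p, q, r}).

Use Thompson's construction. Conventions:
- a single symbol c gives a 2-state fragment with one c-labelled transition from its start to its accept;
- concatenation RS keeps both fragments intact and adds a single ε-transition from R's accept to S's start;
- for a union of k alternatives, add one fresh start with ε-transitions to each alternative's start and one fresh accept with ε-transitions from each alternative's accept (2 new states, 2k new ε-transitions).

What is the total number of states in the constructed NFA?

Bottom-up over the parse tree:
Each of the 5 symbol leaves contributes a 2-state fragment.
  qq : 4 states
  p | q | qq : 10 states
  p(p | q | qq) : 12 states

12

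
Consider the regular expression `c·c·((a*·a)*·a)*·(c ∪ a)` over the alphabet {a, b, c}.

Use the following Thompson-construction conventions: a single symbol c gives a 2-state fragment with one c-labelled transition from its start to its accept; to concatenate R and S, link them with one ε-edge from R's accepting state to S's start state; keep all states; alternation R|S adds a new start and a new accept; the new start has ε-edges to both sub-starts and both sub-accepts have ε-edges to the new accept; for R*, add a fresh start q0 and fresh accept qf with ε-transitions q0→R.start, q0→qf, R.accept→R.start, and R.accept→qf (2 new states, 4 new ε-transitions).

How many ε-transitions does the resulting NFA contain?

21

Bottom-up over the parse tree:
Each of the 7 symbol leaves contributes 0 ε-transitions.
  a* — 4 ε-transitions
  a*·a — 5 ε-transitions
  (a*·a)* — 9 ε-transitions
  (a*·a)*·a — 10 ε-transitions
  ((a*·a)*·a)* — 14 ε-transitions
  c ∪ a — 4 ε-transitions
  c·c·((a*·a)*·a)*·(c ∪ a) — 21 ε-transitions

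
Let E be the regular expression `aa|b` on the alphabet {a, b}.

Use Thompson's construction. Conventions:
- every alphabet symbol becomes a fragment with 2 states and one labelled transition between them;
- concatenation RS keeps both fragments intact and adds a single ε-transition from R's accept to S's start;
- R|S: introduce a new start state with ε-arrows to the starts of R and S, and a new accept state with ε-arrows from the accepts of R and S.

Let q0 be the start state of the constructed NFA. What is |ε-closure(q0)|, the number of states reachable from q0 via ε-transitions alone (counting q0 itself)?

Compute the ε-closure size of each fragment's start state recursively; a symbol fragment's start has no outgoing ε-edge, so its closure is just itself (size 1).
  aa — same as the first factor's closure: C = 1
  aa|b — new start ε-reaches every alternative's start; none of them accept ε, so the new accept is not reached: C = 1 + 1 + 1 = 3

3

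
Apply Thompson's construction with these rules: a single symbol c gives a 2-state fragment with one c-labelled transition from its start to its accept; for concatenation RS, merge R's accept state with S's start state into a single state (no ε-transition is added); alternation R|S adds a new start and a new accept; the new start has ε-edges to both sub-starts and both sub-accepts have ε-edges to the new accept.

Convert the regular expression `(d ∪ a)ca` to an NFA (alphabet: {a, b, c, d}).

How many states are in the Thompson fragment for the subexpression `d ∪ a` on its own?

6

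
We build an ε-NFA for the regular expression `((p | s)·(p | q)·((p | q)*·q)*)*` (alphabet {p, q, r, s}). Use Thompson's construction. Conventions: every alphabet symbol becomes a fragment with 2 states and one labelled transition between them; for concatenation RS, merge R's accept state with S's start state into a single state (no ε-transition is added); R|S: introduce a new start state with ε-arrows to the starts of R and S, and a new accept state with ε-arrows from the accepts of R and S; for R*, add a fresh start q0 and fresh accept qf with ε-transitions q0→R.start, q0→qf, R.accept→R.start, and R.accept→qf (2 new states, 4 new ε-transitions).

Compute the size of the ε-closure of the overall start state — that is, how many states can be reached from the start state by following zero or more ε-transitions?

Work bottom-up. For each fragment F, track |ε-closure(F.start)| and whether F's accept lies in that closure (i.e. whether F accepts ε). A single-symbol fragment has closure size 1 and does not accept ε.
  p | s — C = 1 + 1 + 1 = 3 (the new accept is not ε-reachable since no branch accepts ε)
  p | q — new start ε-reaches every alternative's start; none of them accept ε, so the new accept is not reached: C = 1 + 1 + 1 = 3
  p | q — new start ε-reaches every alternative's start; none of them accept ε, so the new accept is not reached: C = 1 + 1 + 1 = 3
  (p | q)* — C = 1 (new start) + 3 (body) + 1 (new accept) = 5
  (p | q)*·q — C = 5 + (1−1) = 5 (closure spills across the concat boundary because the left factor accepts ε)
  ((p | q)*·q)* — new start has ε-edges to the inner start and to the new accept, so C = 2 + 5 = 7
  (p | s)·(p | q)·((p | q)*·q)* — C equals the left operand's closure size = 3 (its accept is not ε-reachable, so the closure stops there)
  ((p | s)·(p | q)·((p | q)*·q)*)* — new start has ε-edges to the inner start and to the new accept, so C = 2 + 3 = 5

5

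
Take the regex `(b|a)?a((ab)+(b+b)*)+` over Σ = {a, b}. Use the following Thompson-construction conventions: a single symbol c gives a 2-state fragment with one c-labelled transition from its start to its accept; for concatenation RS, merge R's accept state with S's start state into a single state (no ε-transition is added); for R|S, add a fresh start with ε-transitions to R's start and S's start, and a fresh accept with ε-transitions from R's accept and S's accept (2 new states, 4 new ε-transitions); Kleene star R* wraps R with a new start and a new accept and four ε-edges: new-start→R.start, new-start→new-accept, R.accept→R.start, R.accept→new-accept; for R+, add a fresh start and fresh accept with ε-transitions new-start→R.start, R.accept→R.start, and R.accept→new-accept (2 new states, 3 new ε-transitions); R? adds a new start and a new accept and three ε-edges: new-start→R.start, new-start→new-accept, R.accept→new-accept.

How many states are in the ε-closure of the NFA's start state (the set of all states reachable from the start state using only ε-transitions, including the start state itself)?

Work bottom-up. For each fragment F, track |ε-closure(F.start)| and whether F's accept lies in that closure (i.e. whether F accepts ε). A single-symbol fragment has closure size 1 and does not accept ε.
  b|a : new start ε-reaches every alternative's start; none of them accept ε, so the new accept is not reached: |ε-closure| = 1 + 1 + 1 = 3
  (b|a)? : new start has ε-edges to the inner start and to the new accept, so |ε-closure| = 2 + 3 = 5
  ab : |ε-closure| equals the left operand's closure size = 1 (its accept is not ε-reachable, so the closure stops there)
  (ab)+ : |ε-closure| = 1 + 1 = 2 (the body doesn't accept ε, so the new accept is not reached)
  b+ : new start ε-reaches only the body's start; the new accept needs a symbol first: |ε-closure| = 1 + 1 = 2
  b+b : |ε-closure| equals the left operand's closure size = 2 (its accept is not ε-reachable, so the closure stops there)
  (b+b)* : |ε-closure| = 1 (new start) + 2 (body) + 1 (new accept) = 4
  (ab)+(b+b)* : |ε-closure| equals the left operand's closure size = 2 (its accept is not ε-reachable, so the closure stops there)
  ((ab)+(b+b)*)+ : |ε-closure| = 1 + 2 = 3 (the body doesn't accept ε, so the new accept is not reached)
  (b|a)?a((ab)+(b+b)*)+ : |ε-closure| = 5 + (1−1) = 5 (closure spills across the concat boundary because the left factor accepts ε)

5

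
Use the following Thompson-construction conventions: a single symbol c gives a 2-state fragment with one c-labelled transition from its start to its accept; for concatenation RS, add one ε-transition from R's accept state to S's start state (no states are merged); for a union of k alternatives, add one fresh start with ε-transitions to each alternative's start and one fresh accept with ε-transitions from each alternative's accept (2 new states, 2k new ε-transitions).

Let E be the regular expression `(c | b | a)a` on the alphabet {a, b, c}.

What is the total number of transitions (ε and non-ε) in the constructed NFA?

Building bottom-up:
Each of the 4 symbol leaves contributes 1 transition (1 symbol, 0 ε).
  c | b | a : 9 transitions (3 symbol, 6 ε)
  (c | b | a)a : 11 transitions (4 symbol, 7 ε)

11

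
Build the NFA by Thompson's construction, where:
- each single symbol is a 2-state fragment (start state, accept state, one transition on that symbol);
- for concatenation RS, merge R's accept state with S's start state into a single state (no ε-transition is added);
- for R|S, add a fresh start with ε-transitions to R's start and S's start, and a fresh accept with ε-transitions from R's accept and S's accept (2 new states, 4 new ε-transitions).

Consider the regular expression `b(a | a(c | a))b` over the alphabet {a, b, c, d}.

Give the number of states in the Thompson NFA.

Bottom-up over the parse tree:
Each of the 6 symbol leaves contributes a 2-state fragment.
  c | a : 6 states
  a(c | a) : 7 states
  a | a(c | a) : 11 states
  b(a | a(c | a))b : 13 states

13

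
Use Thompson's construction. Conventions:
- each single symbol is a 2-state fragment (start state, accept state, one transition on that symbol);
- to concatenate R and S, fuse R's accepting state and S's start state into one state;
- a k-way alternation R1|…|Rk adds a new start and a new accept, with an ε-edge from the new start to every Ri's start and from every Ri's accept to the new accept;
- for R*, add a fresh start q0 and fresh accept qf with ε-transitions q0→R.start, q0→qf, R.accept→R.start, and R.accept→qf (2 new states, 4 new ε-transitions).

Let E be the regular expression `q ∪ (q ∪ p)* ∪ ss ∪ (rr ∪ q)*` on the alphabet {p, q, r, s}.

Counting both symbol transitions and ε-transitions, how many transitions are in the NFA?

32

Bottom-up over the parse tree:
Each of the 8 symbol leaves contributes 1 transition (1 symbol, 0 ε).
  q ∪ p : 6 transitions (2 symbol, 4 ε)
  (q ∪ p)* : 10 transitions (2 symbol, 8 ε)
  ss : 2 transitions (2 symbol, 0 ε)
  rr : 2 transitions (2 symbol, 0 ε)
  rr ∪ q : 7 transitions (3 symbol, 4 ε)
  (rr ∪ q)* : 11 transitions (3 symbol, 8 ε)
  q ∪ (q ∪ p)* ∪ ss ∪ (rr ∪ q)* : 32 transitions (8 symbol, 24 ε)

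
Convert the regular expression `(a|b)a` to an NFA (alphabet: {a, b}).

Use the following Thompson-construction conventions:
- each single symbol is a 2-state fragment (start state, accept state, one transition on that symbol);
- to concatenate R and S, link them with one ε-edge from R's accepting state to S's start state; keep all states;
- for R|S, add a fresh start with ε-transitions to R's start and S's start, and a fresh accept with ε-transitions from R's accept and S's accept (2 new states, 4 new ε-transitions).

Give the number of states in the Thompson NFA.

By structural recursion:
Each of the 3 symbol leaves contributes a 2-state fragment.
  a|b → 6 states
  (a|b)a → 8 states

8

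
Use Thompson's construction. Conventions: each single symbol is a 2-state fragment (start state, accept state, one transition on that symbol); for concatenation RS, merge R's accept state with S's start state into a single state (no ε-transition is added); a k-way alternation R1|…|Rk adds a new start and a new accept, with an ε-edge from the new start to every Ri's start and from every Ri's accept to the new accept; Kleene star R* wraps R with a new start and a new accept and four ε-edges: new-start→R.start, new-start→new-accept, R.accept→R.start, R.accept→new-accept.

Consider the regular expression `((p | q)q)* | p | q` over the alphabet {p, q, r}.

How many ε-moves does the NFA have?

14

Per subexpression:
Each of the 5 symbol leaves contributes 0 ε-transitions.
  p | q = 4 ε-transitions
  (p | q)q = 4 ε-transitions
  ((p | q)q)* = 8 ε-transitions
  ((p | q)q)* | p | q = 14 ε-transitions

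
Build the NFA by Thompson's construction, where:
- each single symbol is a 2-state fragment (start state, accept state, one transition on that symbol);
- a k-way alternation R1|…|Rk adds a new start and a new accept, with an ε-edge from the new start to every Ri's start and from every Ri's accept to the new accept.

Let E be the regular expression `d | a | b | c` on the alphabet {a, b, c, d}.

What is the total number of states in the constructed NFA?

10

Building bottom-up:
Each of the 4 symbol leaves contributes a 2-state fragment.
  d | a | b | c → 10 states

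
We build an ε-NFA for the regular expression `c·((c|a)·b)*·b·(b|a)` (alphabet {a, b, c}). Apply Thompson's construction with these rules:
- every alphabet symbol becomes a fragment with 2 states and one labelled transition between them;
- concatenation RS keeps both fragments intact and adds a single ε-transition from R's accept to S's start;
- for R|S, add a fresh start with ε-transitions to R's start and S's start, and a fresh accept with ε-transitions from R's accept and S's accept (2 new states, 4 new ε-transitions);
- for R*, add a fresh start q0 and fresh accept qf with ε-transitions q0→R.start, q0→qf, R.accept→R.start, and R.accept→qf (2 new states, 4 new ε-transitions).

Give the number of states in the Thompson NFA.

20

Building bottom-up:
Each of the 7 symbol leaves contributes a 2-state fragment.
  c|a : 6 states
  (c|a)·b : 8 states
  ((c|a)·b)* : 10 states
  b|a : 6 states
  c·((c|a)·b)*·b·(b|a) : 20 states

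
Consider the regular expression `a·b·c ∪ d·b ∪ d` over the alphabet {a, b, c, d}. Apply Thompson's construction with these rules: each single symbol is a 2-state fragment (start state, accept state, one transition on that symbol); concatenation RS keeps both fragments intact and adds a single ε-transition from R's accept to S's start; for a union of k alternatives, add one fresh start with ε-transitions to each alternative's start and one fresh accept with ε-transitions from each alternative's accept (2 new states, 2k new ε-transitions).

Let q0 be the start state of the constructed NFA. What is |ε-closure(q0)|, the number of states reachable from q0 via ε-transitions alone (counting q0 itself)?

4

Let C(F) = |ε-closure(F.start)| within fragment F, and note whether F accepts ε. Symbol fragments have C = 1 and do not accept ε. Then:
  a·b·c : |ε-closure| equals the left operand's closure size = 1 (its accept is not ε-reachable, so the closure stops there)
  d·b : |ε-closure| equals the left operand's closure size = 1 (its accept is not ε-reachable, so the closure stops there)
  a·b·c ∪ d·b ∪ d : |ε-closure| = 1 + 1 + 1 + 1 = 4 (the new accept is not ε-reachable since no branch accepts ε)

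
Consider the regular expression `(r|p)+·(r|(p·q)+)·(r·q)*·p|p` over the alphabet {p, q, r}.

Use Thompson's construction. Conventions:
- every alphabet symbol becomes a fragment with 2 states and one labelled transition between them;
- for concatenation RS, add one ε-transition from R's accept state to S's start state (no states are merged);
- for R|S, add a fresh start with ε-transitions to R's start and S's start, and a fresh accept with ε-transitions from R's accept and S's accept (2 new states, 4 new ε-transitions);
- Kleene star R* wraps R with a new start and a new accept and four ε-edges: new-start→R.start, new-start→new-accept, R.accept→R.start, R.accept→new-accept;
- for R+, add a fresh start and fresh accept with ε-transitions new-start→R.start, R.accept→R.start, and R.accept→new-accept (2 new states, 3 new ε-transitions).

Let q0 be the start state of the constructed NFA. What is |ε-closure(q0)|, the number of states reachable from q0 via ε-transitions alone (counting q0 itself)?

6

Compute the ε-closure size of each fragment's start state recursively; a symbol fragment's start has no outgoing ε-edge, so its closure is just itself (size 1).
  r|p — new start ε-reaches every alternative's start; none of them accept ε, so the new accept is not reached: |ε-closure| = 1 + 1 + 1 = 3
  (r|p)+ — |ε-closure| = 1 + 3 = 4 (the body doesn't accept ε, so the new accept is not reached)
  p·q — |ε-closure| equals the left operand's closure size = 1 (its accept is not ε-reachable, so the closure stops there)
  (p·q)+ — new start ε-reaches only the body's start; the new accept needs a symbol first: |ε-closure| = 1 + 1 = 2
  r|(p·q)+ — |ε-closure| = 1 + 1 + 2 = 4 (the new accept is not ε-reachable since no branch accepts ε)
  r·q — same as the first factor's closure: |ε-closure| = 1
  (r·q)* — new start has ε-edges to the inner start and to the new accept, so |ε-closure| = 2 + 1 = 3
  (r|p)+·(r|(p·q)+)·(r·q)*·p — same as the first factor's closure: |ε-closure| = 4
  (r|p)+·(r|(p·q)+)·(r·q)*·p|p — new start ε-reaches every alternative's start; none of them accept ε, so the new accept is not reached: |ε-closure| = 1 + 4 + 1 = 6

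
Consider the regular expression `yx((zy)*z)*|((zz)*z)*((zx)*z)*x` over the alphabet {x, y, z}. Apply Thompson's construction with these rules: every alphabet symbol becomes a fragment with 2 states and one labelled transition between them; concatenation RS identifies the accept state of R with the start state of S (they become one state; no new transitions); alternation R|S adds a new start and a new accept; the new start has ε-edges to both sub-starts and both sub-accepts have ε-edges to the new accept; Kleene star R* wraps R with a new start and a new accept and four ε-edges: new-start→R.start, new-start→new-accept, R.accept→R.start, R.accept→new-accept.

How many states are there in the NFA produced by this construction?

28

Per subexpression:
Each of the 12 symbol leaves contributes a 2-state fragment.
  zy → 3 states
  (zy)* → 5 states
  (zy)*z → 6 states
  ((zy)*z)* → 8 states
  yx((zy)*z)* → 10 states
  zz → 3 states
  (zz)* → 5 states
  (zz)*z → 6 states
  ((zz)*z)* → 8 states
  zx → 3 states
  (zx)* → 5 states
  (zx)*z → 6 states
  ((zx)*z)* → 8 states
  ((zz)*z)*((zx)*z)*x → 16 states
  yx((zy)*z)*|((zz)*z)*((zx)*z)*x → 28 states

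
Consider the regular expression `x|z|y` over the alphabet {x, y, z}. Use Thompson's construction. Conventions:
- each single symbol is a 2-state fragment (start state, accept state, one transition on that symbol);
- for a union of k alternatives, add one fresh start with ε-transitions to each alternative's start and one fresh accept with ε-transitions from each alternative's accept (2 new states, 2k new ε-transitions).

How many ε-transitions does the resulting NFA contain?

6

Building bottom-up:
Each of the 3 symbol leaves contributes 0 ε-transitions.
  x|z|y = 6 ε-transitions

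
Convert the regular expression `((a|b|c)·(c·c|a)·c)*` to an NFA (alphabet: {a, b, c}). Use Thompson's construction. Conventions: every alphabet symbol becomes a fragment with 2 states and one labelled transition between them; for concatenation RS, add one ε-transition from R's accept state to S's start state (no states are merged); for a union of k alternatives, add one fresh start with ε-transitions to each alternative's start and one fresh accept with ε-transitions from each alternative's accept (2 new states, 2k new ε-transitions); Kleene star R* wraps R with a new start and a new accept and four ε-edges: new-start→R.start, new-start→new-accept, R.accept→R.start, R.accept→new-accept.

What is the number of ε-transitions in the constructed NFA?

Building bottom-up:
Each of the 7 symbol leaves contributes 0 ε-transitions.
  a|b|c = 6 ε-transitions
  c·c = 1 ε-transition
  c·c|a = 5 ε-transitions
  (a|b|c)·(c·c|a)·c = 13 ε-transitions
  ((a|b|c)·(c·c|a)·c)* = 17 ε-transitions

17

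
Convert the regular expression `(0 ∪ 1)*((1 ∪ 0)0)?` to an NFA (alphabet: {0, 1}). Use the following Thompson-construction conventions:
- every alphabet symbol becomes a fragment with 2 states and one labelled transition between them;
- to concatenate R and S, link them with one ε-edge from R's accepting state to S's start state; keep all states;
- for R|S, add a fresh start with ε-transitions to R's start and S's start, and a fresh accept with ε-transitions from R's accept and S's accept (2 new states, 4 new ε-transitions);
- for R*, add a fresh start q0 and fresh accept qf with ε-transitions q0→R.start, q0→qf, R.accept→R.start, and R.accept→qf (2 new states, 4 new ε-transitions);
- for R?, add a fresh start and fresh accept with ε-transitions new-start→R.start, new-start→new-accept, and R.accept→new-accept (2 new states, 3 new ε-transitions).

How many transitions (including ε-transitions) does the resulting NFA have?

22

Building bottom-up:
Each of the 5 symbol leaves contributes 1 transition (1 symbol, 0 ε).
  0 ∪ 1 : 6 transitions (2 symbol, 4 ε)
  (0 ∪ 1)* : 10 transitions (2 symbol, 8 ε)
  1 ∪ 0 : 6 transitions (2 symbol, 4 ε)
  (1 ∪ 0)0 : 8 transitions (3 symbol, 5 ε)
  ((1 ∪ 0)0)? : 11 transitions (3 symbol, 8 ε)
  (0 ∪ 1)*((1 ∪ 0)0)? : 22 transitions (5 symbol, 17 ε)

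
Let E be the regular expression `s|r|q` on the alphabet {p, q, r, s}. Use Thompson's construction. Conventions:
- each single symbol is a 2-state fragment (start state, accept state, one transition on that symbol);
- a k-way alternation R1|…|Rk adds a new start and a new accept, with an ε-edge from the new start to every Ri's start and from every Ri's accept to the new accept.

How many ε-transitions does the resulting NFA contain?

6

Building bottom-up:
Each of the 3 symbol leaves contributes 0 ε-transitions.
  s|r|q → 6 ε-transitions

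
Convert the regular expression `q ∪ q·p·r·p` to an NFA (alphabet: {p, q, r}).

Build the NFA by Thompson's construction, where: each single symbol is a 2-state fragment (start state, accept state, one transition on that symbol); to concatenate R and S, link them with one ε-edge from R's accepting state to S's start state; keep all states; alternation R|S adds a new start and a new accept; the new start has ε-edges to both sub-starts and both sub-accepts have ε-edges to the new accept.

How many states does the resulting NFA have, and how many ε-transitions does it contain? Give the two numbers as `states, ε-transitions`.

12, 7

By structural recursion:
Each of the 5 symbol leaves contributes 2 states and 0 ε-transitions.
  q·p·r·p = 8 states, 3 ε-transitions
  q ∪ q·p·r·p = 12 states, 7 ε-transitions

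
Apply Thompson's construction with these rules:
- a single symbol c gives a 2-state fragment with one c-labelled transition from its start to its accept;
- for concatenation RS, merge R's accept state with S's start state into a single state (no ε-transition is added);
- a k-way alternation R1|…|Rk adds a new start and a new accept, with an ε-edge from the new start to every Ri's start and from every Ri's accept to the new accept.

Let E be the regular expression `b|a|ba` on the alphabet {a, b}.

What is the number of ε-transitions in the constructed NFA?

6

Bottom-up over the parse tree:
Each of the 4 symbol leaves contributes 0 ε-transitions.
  ba — 0 ε-transitions
  b|a|ba — 6 ε-transitions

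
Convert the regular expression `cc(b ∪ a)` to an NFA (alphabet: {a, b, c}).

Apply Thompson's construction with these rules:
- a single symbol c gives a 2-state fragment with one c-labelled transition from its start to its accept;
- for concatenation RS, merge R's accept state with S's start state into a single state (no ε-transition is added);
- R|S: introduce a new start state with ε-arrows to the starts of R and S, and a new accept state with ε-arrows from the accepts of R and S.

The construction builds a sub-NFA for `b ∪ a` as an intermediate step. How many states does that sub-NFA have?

Fragment for `b ∪ a`:
Each of the 2 symbol leaves contributes a 2-state fragment.
  b ∪ a → 6 states

6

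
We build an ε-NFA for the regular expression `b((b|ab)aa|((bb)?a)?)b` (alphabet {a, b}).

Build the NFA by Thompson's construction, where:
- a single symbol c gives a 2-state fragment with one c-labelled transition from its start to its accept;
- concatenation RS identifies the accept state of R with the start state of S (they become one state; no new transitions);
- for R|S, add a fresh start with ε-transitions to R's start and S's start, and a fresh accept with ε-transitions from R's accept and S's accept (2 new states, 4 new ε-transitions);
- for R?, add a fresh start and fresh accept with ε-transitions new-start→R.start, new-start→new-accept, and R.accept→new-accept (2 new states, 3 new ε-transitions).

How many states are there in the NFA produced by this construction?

Recursing over subexpressions:
Each of the 10 symbol leaves contributes a 2-state fragment.
  ab — 3 states
  b|ab — 7 states
  (b|ab)aa — 9 states
  bb — 3 states
  (bb)? — 5 states
  (bb)?a — 6 states
  ((bb)?a)? — 8 states
  (b|ab)aa|((bb)?a)? — 19 states
  b((b|ab)aa|((bb)?a)?)b — 21 states

21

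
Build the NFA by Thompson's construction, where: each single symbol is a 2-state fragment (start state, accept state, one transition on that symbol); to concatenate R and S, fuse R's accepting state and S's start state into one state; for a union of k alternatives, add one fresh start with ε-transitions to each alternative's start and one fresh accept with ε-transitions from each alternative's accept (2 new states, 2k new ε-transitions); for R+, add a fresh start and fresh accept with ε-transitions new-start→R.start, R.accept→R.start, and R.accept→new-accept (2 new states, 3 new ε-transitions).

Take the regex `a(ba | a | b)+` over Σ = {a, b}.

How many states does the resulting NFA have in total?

12

Bottom-up over the parse tree:
Each of the 5 symbol leaves contributes a 2-state fragment.
  ba → 3 states
  ba | a | b → 9 states
  (ba | a | b)+ → 11 states
  a(ba | a | b)+ → 12 states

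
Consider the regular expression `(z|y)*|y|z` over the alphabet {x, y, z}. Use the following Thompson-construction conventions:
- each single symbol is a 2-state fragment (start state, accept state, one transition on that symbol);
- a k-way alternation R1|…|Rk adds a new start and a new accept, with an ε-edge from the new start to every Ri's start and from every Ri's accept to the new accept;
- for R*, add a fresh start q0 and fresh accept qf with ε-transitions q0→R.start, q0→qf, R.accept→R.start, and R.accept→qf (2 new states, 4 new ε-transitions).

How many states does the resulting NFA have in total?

Recursing over subexpressions:
Each of the 4 symbol leaves contributes a 2-state fragment.
  z|y : 6 states
  (z|y)* : 8 states
  (z|y)*|y|z : 14 states

14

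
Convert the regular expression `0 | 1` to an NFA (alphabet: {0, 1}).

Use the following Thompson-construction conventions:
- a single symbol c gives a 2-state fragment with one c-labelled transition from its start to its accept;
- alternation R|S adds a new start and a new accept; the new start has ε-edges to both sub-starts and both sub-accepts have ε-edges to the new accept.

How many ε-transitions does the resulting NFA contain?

Bottom-up over the parse tree:
Each of the 2 symbol leaves contributes 0 ε-transitions.
  0 | 1 = 4 ε-transitions

4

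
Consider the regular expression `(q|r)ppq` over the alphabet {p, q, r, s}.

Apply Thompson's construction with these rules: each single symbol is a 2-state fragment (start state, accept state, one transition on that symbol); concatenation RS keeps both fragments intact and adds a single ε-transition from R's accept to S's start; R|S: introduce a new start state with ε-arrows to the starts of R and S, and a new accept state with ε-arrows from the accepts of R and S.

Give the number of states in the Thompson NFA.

By structural recursion:
Each of the 5 symbol leaves contributes a 2-state fragment.
  q|r → 6 states
  (q|r)ppq → 12 states

12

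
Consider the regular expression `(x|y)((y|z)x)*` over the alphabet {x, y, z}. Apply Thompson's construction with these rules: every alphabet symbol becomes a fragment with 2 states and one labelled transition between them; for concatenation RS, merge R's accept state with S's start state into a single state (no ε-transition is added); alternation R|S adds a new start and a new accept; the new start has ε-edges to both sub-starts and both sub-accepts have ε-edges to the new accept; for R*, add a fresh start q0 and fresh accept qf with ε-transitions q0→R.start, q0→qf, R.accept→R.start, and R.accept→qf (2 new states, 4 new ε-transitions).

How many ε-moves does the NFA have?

12

Building bottom-up:
Each of the 5 symbol leaves contributes 0 ε-transitions.
  x|y → 4 ε-transitions
  y|z → 4 ε-transitions
  (y|z)x → 4 ε-transitions
  ((y|z)x)* → 8 ε-transitions
  (x|y)((y|z)x)* → 12 ε-transitions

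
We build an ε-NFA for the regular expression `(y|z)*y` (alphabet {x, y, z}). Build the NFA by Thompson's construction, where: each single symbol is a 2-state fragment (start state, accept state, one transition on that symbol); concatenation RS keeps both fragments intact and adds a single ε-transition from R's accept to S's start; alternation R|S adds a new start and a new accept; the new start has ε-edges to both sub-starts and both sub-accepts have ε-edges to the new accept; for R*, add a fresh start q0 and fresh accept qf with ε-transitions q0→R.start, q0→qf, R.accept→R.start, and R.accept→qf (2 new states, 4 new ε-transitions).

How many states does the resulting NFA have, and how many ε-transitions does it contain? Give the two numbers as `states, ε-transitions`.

10, 9

Bottom-up over the parse tree:
Each of the 3 symbol leaves contributes 2 states and 0 ε-transitions.
  y|z → 6 states, 4 ε-transitions
  (y|z)* → 8 states, 8 ε-transitions
  (y|z)*y → 10 states, 9 ε-transitions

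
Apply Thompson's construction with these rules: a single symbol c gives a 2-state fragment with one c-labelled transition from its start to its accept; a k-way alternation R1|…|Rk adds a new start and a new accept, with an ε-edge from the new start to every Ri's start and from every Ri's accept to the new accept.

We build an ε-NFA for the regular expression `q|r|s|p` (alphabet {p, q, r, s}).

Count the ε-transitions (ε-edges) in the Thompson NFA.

Recursing over subexpressions:
Each of the 4 symbol leaves contributes 0 ε-transitions.
  q|r|s|p = 8 ε-transitions

8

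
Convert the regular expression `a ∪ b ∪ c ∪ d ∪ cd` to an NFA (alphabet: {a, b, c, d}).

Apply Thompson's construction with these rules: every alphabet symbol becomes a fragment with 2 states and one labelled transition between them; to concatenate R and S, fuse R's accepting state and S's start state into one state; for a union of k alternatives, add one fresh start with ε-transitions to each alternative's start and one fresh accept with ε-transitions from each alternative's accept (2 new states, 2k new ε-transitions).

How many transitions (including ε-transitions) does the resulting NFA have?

Per subexpression:
Each of the 6 symbol leaves contributes 1 transition (1 symbol, 0 ε).
  cd → 2 transitions (2 symbol, 0 ε)
  a ∪ b ∪ c ∪ d ∪ cd → 16 transitions (6 symbol, 10 ε)

16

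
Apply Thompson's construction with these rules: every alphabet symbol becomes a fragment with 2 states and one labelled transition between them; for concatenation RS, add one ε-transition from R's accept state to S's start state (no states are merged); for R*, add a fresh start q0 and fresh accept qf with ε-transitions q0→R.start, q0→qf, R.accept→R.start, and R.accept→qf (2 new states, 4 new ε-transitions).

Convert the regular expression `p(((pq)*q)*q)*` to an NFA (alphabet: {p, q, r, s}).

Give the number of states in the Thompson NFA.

16

Bottom-up over the parse tree:
Each of the 5 symbol leaves contributes a 2-state fragment.
  pq — 4 states
  (pq)* — 6 states
  (pq)*q — 8 states
  ((pq)*q)* — 10 states
  ((pq)*q)*q — 12 states
  (((pq)*q)*q)* — 14 states
  p(((pq)*q)*q)* — 16 states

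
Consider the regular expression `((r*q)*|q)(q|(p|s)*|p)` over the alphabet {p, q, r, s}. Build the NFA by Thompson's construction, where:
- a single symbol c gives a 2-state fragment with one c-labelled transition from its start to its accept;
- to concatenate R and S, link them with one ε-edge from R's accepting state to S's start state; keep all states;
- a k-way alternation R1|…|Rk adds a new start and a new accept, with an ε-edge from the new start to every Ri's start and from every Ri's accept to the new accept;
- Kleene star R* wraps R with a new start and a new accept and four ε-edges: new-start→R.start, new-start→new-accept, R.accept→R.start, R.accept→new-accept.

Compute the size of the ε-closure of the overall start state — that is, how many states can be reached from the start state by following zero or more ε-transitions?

Work bottom-up. For each fragment F, track |ε-closure(F.start)| and whether F's accept lies in that closure (i.e. whether F accepts ε). A single-symbol fragment has closure size 1 and does not accept ε.
  r* — new start has ε-edges to the inner start and to the new accept, so C = 2 + 1 = 3
  r*q — C = 3 + 1 = 4 (closure spills across the concat boundary because the left factor accepts ε)
  (r*q)* — C = 1 (new start) + 4 (body) + 1 (new accept) = 6
  (r*q)*|q — C = 1 (new start) + (6 + 1) + 1 (new accept, since some branch ε-reaches its own accept) = 9
  p|s — new start ε-reaches every alternative's start; none of them accept ε, so the new accept is not reached: C = 1 + 1 + 1 = 3
  (p|s)* — C = 1 (new start) + 3 (body) + 1 (new accept) = 5
  q|(p|s)*|p — new start ε-reaches every alternative's start; at least one alternative accepts ε, so the union's new accept is reached too: C = 1 + 1 + 5 + 1 + 1 = 9
  ((r*q)*|q)(q|(p|s)*|p) — C = 9 + 9 = 18 (closure spills across the concat boundary because the left factor accepts ε)

18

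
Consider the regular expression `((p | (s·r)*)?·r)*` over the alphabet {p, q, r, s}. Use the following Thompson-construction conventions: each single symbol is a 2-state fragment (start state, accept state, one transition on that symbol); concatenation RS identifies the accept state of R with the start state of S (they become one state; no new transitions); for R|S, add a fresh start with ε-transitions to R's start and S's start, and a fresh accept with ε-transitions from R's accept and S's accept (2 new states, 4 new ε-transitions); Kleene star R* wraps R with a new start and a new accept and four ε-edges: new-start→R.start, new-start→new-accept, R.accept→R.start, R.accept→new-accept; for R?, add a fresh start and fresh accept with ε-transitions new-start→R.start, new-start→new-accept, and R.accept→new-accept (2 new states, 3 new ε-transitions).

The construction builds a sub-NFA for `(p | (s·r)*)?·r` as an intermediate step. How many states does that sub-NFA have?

12

Fragment for `(p | (s·r)*)?·r`:
Each of the 4 symbol leaves contributes a 2-state fragment.
  s·r → 3 states
  (s·r)* → 5 states
  p | (s·r)* → 9 states
  (p | (s·r)*)? → 11 states
  (p | (s·r)*)?·r → 12 states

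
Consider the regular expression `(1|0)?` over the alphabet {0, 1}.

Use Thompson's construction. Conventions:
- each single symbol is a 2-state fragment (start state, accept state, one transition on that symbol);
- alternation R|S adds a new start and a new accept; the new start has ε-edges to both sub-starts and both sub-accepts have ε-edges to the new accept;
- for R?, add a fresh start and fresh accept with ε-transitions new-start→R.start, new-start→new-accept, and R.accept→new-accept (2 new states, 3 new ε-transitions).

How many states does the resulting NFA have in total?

By structural recursion:
Each of the 2 symbol leaves contributes a 2-state fragment.
  1|0 → 6 states
  (1|0)? → 8 states

8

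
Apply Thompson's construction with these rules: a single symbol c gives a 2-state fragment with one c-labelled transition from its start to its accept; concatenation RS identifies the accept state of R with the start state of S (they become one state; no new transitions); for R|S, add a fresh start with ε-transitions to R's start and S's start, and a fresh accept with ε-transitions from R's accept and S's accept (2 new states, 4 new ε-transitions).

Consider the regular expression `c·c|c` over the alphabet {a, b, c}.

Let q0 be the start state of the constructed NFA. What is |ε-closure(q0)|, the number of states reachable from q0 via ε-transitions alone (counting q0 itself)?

3

Work bottom-up. For each fragment F, track |ε-closure(F.start)| and whether F's accept lies in that closure (i.e. whether F accepts ε). A single-symbol fragment has closure size 1 and does not accept ε.
  c·c — |ε-closure| equals the left operand's closure size = 1 (its accept is not ε-reachable, so the closure stops there)
  c·c|c — |ε-closure| = 1 + 1 + 1 = 3 (the new accept is not ε-reachable since no branch accepts ε)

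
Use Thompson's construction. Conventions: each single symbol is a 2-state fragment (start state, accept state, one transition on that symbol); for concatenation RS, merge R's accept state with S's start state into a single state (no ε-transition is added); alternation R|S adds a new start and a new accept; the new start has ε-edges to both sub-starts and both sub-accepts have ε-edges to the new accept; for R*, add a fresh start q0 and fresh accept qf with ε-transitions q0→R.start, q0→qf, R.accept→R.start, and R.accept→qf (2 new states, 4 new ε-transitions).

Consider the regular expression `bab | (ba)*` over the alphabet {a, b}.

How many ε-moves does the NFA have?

Per subexpression:
Each of the 5 symbol leaves contributes 0 ε-transitions.
  bab : 0 ε-transitions
  ba : 0 ε-transitions
  (ba)* : 4 ε-transitions
  bab | (ba)* : 8 ε-transitions

8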